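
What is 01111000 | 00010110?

OR: 1 when either bit is 1
  01111000
| 00010110
----------
  01111110
Decimal: 120 | 22 = 126



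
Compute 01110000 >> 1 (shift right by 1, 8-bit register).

Original: 01110000 (decimal 112)
Shift right by 1 position
Drop the 1 low bit; fill with zero on the left
Result: 00111000 (decimal 56)
Equivalent: 112 >> 1 = 112 ÷ 2^1 = 56



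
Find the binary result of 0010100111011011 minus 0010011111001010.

Method 1 - Direct subtraction (column by column from the right: bit − bit − borrow-in; if negative, add 2 and borrow 1 from the next column):
borrow: 0000110000000000
        0010100111011011
-       0010011111001010
------------------------
        0000001000010001

Method 2 - Add two's complement:
Two's complement of 0010011111001010: invert → 1101100000110101, add 1 → 1101100000110110
  0010100111011011
+ 1101100000110110
------------------
 10000001000010001  (end carry out of the top bit = 1)
Discarding the end carry: 0000001000010001
Decimal check:
  0010100111011011 = 8192 + 2048 + 256 + 128 + 64 + 16 + 8 + 2 + 1 = 10715
  0010011111001010 = 8192 + 1024 + 512 + 256 + 128 + 64 + 8 + 2 = 10186
  10715 - 10186 = 529, and 0000001000010001 = 512 + 16 + 1 = 529 ✓



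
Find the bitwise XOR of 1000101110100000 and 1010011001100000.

XOR: 1 when bits differ
  1000101110100000
^ 1010011001100000
------------------
  0010110111000000
Decimal: 35744 ^ 42592 = 11712



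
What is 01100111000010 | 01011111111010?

OR: 1 when either bit is 1
  01100111000010
| 01011111111010
----------------
  01111111111010
Decimal: 6594 | 6138 = 8186



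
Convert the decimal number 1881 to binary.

Using repeated division by 2:
1881 ÷ 2 = 940 remainder 1
940 ÷ 2 = 470 remainder 0
470 ÷ 2 = 235 remainder 0
235 ÷ 2 = 117 remainder 1
117 ÷ 2 = 58 remainder 1
58 ÷ 2 = 29 remainder 0
29 ÷ 2 = 14 remainder 1
14 ÷ 2 = 7 remainder 0
7 ÷ 2 = 3 remainder 1
3 ÷ 2 = 1 remainder 1
1 ÷ 2 = 0 remainder 1
Reading remainders bottom to top: 11101011001



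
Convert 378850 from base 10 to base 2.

Using repeated division by 2:
378850 ÷ 2 = 189425 remainder 0
189425 ÷ 2 = 94712 remainder 1
94712 ÷ 2 = 47356 remainder 0
47356 ÷ 2 = 23678 remainder 0
23678 ÷ 2 = 11839 remainder 0
11839 ÷ 2 = 5919 remainder 1
5919 ÷ 2 = 2959 remainder 1
2959 ÷ 2 = 1479 remainder 1
1479 ÷ 2 = 739 remainder 1
739 ÷ 2 = 369 remainder 1
369 ÷ 2 = 184 remainder 1
184 ÷ 2 = 92 remainder 0
92 ÷ 2 = 46 remainder 0
46 ÷ 2 = 23 remainder 0
23 ÷ 2 = 11 remainder 1
11 ÷ 2 = 5 remainder 1
5 ÷ 2 = 2 remainder 1
2 ÷ 2 = 1 remainder 0
1 ÷ 2 = 0 remainder 1
Reading remainders bottom to top: 1011100011111100010



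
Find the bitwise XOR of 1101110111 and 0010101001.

XOR: 1 when bits differ
  1101110111
^ 0010101001
------------
  1111011110
Decimal: 887 ^ 169 = 990



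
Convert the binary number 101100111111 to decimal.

Sum of powers of 2 for each 1-bit:
2^0 + 2^1 + 2^2 + 2^3 + 2^4 + 2^5 + 2^8 + 2^9 + 2^11
= 1 + 2 + 4 + 8 + 16 + 32 + 256 + 512 + 2048
= 2879



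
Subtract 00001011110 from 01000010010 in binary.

Method 1 - Direct subtraction (column by column from the right: bit − bit − borrow-in; if negative, add 2 and borrow 1 from the next column):
borrow: 01111111000
        01000010010
-       00001011110
-------------------
        00110110100

Method 2 - Add two's complement:
Two's complement of 00001011110: invert → 11110100001, add 1 → 11110100010
  01000010010
+ 11110100010
-------------
 100110110100  (end carry out of the top bit = 1)
Discarding the end carry: 00110110100
Decimal check:
  01000010010 = 512 + 16 + 2 = 530
  00001011110 = 64 + 16 + 8 + 4 + 2 = 94
  530 - 94 = 436, and 00110110100 = 256 + 128 + 32 + 16 + 4 = 436 ✓



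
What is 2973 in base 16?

Using repeated division by 16 (digits 10–15 are A–F):
2973 ÷ 16 = 185 remainder 13 (D)
185 ÷ 16 = 11 remainder 9
11 ÷ 16 = 0 remainder 11 (B)
Reading remainders bottom to top: B9D



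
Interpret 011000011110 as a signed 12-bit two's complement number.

Binary: 011000011110
Sign bit: 0 (non-negative)
Read directly as an unsigned value:
011000011110 = 1024 + 512 + 16 + 8 + 4 + 2 = 1566
Value: 1566



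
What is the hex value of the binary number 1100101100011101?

Group into 4-bit nibbles from right:
  1100 = C
  1011 = B
  0001 = 1
  1101 = D
Result: CB1D



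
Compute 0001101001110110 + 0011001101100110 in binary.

Add column by column from the right: bit + bit + carry-in; write the sum mod 2, carry 1 when the sum is 2 or 3.
carry:  0110010011001100
        0001101001110110
+       0011001101100110
------------------------
       00100110111011100
(the carry out of the leftmost column, 0, becomes the leading bit)
Decimal check:
  0001101001110110 = 4096 + 2048 + 512 + 64 + 32 + 16 + 4 + 2 = 6774
  0011001101100110 = 8192 + 4096 + 512 + 256 + 64 + 32 + 4 + 2 = 13158
  6774 + 13158 = 19932, and 00100110111011100 = 16384 + 2048 + 1024 + 256 + 128 + 64 + 16 + 8 + 4 = 19932 ✓



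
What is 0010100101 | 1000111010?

OR: 1 when either bit is 1
  0010100101
| 1000111010
------------
  1010111111
Decimal: 165 | 570 = 703



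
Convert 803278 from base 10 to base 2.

Using repeated division by 2:
803278 ÷ 2 = 401639 remainder 0
401639 ÷ 2 = 200819 remainder 1
200819 ÷ 2 = 100409 remainder 1
100409 ÷ 2 = 50204 remainder 1
50204 ÷ 2 = 25102 remainder 0
25102 ÷ 2 = 12551 remainder 0
12551 ÷ 2 = 6275 remainder 1
6275 ÷ 2 = 3137 remainder 1
3137 ÷ 2 = 1568 remainder 1
1568 ÷ 2 = 784 remainder 0
784 ÷ 2 = 392 remainder 0
392 ÷ 2 = 196 remainder 0
196 ÷ 2 = 98 remainder 0
98 ÷ 2 = 49 remainder 0
49 ÷ 2 = 24 remainder 1
24 ÷ 2 = 12 remainder 0
12 ÷ 2 = 6 remainder 0
6 ÷ 2 = 3 remainder 0
3 ÷ 2 = 1 remainder 1
1 ÷ 2 = 0 remainder 1
Reading remainders bottom to top: 11000100000111001110



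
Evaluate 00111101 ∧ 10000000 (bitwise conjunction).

AND: 1 only when both bits are 1
  00111101
& 10000000
----------
  00000000
Decimal: 61 & 128 = 0



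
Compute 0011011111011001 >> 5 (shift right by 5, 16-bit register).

Original: 0011011111011001 (decimal 14297)
Shift right by 5 positions
Drop the 5 low bits; fill with zeros on the left
Result: 0000000110111110 (decimal 446)
Equivalent: 14297 >> 5 = 14297 ÷ 2^5 = 446



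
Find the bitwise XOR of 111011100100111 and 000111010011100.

XOR: 1 when bits differ
  111011100100111
^ 000111010011100
-----------------
  111100110111011
Decimal: 30503 ^ 3740 = 31163



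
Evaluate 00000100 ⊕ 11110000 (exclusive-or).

XOR: 1 when bits differ
  00000100
^ 11110000
----------
  11110100
Decimal: 4 ^ 240 = 244



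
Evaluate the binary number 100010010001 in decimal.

Sum of powers of 2 for each 1-bit:
2^0 + 2^4 + 2^7 + 2^11
= 1 + 16 + 128 + 2048
= 2193



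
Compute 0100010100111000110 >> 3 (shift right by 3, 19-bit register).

Original: 0100010100111000110 (decimal 141766)
Shift right by 3 positions
Drop the 3 low bits; fill with zeros on the left
Result: 0000100010100111000 (decimal 17720)
Equivalent: 141766 >> 3 = 141766 ÷ 2^3 = 17720



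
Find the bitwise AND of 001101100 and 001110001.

AND: 1 only when both bits are 1
  001101100
& 001110001
-----------
  001100000
Decimal: 108 & 113 = 96



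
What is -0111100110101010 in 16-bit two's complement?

Original: 0111100110101010
Step 1 - Invert all bits: 1000011001010101
Step 2 - Add 1: 1000011001010110
Verification: 0111100110101010 + 1000011001010110 = 10000000000000000; discarding the end carry (carry out of the top bit) leaves the 16-bit value 0000000000000000, as required for x + (-x)



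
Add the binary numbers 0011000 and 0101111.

Add column by column from the right: bit + bit + carry-in; write the sum mod 2, carry 1 when the sum is 2 or 3.
carry:  1110000
        0011000
+       0101111
---------------
       01000111
(the carry out of the leftmost column, 0, becomes the leading bit)
Decimal check:
  0011000 = 16 + 8 = 24
  0101111 = 32 + 8 + 4 + 2 + 1 = 47
  24 + 47 = 71, and 01000111 = 64 + 4 + 2 + 1 = 71 ✓



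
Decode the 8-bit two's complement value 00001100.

Binary: 00001100
Sign bit: 0 (non-negative)
Read directly as an unsigned value:
00001100 = 8 + 4 = 12
Value: 12



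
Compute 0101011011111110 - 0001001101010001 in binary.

Method 1 - Direct subtraction (column by column from the right: bit − bit − borrow-in; if negative, add 2 and borrow 1 from the next column):
borrow: 0000011000000010
        0101011011111110
-       0001001101010001
------------------------
        0100001110101101

Method 2 - Add two's complement:
Two's complement of 0001001101010001: invert → 1110110010101110, add 1 → 1110110010101111
  0101011011111110
+ 1110110010101111
------------------
 10100001110101101  (end carry out of the top bit = 1)
Discarding the end carry: 0100001110101101
Decimal check:
  0101011011111110 = 16384 + 4096 + 1024 + 512 + 128 + 64 + 32 + 16 + 8 + 4 + 2 = 22270
  0001001101010001 = 4096 + 512 + 256 + 64 + 16 + 1 = 4945
  22270 - 4945 = 17325, and 0100001110101101 = 16384 + 512 + 256 + 128 + 32 + 8 + 4 + 1 = 17325 ✓



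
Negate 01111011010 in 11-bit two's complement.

Original: 01111011010
Step 1 - Invert all bits: 10000100101
Step 2 - Add 1: 10000100110
Verification: 01111011010 + 10000100110 = 100000000000; discarding the end carry (carry out of the top bit) leaves the 11-bit value 00000000000, as required for x + (-x)



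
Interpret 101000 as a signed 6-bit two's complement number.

Binary: 101000
Sign bit: 1 (negative)
Invert: 010111
Add 1:  011000
Magnitude: 011000 = 16 + 8 = 24
Value: -24



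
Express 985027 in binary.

Using repeated division by 2:
985027 ÷ 2 = 492513 remainder 1
492513 ÷ 2 = 246256 remainder 1
246256 ÷ 2 = 123128 remainder 0
123128 ÷ 2 = 61564 remainder 0
61564 ÷ 2 = 30782 remainder 0
30782 ÷ 2 = 15391 remainder 0
15391 ÷ 2 = 7695 remainder 1
7695 ÷ 2 = 3847 remainder 1
3847 ÷ 2 = 1923 remainder 1
1923 ÷ 2 = 961 remainder 1
961 ÷ 2 = 480 remainder 1
480 ÷ 2 = 240 remainder 0
240 ÷ 2 = 120 remainder 0
120 ÷ 2 = 60 remainder 0
60 ÷ 2 = 30 remainder 0
30 ÷ 2 = 15 remainder 0
15 ÷ 2 = 7 remainder 1
7 ÷ 2 = 3 remainder 1
3 ÷ 2 = 1 remainder 1
1 ÷ 2 = 0 remainder 1
Reading remainders bottom to top: 11110000011111000011



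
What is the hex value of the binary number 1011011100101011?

Group into 4-bit nibbles from right:
  1011 = B
  0111 = 7
  0010 = 2
  1011 = B
Result: B72B



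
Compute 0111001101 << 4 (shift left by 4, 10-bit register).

Original: 0111001101 (decimal 461)
Shift left by 4 positions
Append 4 zeros on the right and drop the 4 high bits that overflow the 10-bit width
Result: 0011010000 (decimal 208)
Equivalent: 461 << 4 = 461 × 2^4 = 7376, truncated to 10 bits = 208



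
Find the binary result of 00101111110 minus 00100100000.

Method 1 - Direct subtraction (column by column from the right: bit − bit − borrow-in; if negative, add 2 and borrow 1 from the next column):
borrow: 00000000000
        00101111110
-       00100100000
-------------------
        00001011110

Method 2 - Add two's complement:
Two's complement of 00100100000: invert → 11011011111, add 1 → 11011100000
  00101111110
+ 11011100000
-------------
 100001011110  (end carry out of the top bit = 1)
Discarding the end carry: 00001011110
Decimal check:
  00101111110 = 256 + 64 + 32 + 16 + 8 + 4 + 2 = 382
  00100100000 = 256 + 32 = 288
  382 - 288 = 94, and 00001011110 = 64 + 16 + 8 + 4 + 2 = 94 ✓



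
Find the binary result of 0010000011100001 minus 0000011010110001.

Method 1 - Direct subtraction (column by column from the right: bit − bit − borrow-in; if negative, add 2 and borrow 1 from the next column):
borrow: 0011110001100000
        0010000011100001
-       0000011010110001
------------------------
        0001101000110000

Method 2 - Add two's complement:
Two's complement of 0000011010110001: invert → 1111100101001110, add 1 → 1111100101001111
  0010000011100001
+ 1111100101001111
------------------
 10001101000110000  (end carry out of the top bit = 1)
Discarding the end carry: 0001101000110000
Decimal check:
  0010000011100001 = 8192 + 128 + 64 + 32 + 1 = 8417
  0000011010110001 = 1024 + 512 + 128 + 32 + 16 + 1 = 1713
  8417 - 1713 = 6704, and 0001101000110000 = 4096 + 2048 + 512 + 32 + 16 = 6704 ✓



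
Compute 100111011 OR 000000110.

OR: 1 when either bit is 1
  100111011
| 000000110
-----------
  100111111
Decimal: 315 | 6 = 319



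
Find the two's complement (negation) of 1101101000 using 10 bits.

Original (sign bit 1, negative): 1101101000
Step 1 - Invert all bits: 0010010111
Step 2 - Add 1: 0010011000
Verification: 1101101000 + 0010011000 = 10000000000; discarding the end carry (carry out of the top bit) leaves the 10-bit value 0000000000, as required for x + (-x)



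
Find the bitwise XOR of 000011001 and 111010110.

XOR: 1 when bits differ
  000011001
^ 111010110
-----------
  111001111
Decimal: 25 ^ 470 = 463



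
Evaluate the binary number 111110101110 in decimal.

Sum of powers of 2 for each 1-bit:
2^1 + 2^2 + 2^3 + 2^5 + 2^7 + 2^8 + 2^9 + 2^10 + 2^11
= 2 + 4 + 8 + 32 + 128 + 256 + 512 + 1024 + 2048
= 4014



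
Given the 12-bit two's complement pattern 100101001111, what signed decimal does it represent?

Binary: 100101001111
Sign bit: 1 (negative)
Invert: 011010110000
Add 1:  011010110001
Magnitude: 011010110001 = 1024 + 512 + 128 + 32 + 16 + 1 = 1713
Value: -1713



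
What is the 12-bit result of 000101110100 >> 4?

Original: 000101110100 (decimal 372)
Shift right by 4 positions
Drop the 4 low bits; fill with zeros on the left
Result: 000000010111 (decimal 23)
Equivalent: 372 >> 4 = 372 ÷ 2^4 = 23



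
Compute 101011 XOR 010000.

XOR: 1 when bits differ
  101011
^ 010000
--------
  111011
Decimal: 43 ^ 16 = 59



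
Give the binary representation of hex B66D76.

Convert each hex digit to 4 bits:
  B = 1011
  6 = 0110
  6 = 0110
  D = 1101
  7 = 0111
  6 = 0110
Concatenate: 101101100110110101110110



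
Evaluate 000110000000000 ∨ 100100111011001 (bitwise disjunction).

OR: 1 when either bit is 1
  000110000000000
| 100100111011001
-----------------
  100110111011001
Decimal: 3072 | 18905 = 19929



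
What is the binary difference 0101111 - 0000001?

Method 1 - Direct subtraction (column by column from the right: bit − bit − borrow-in; if negative, add 2 and borrow 1 from the next column):
borrow: 0000000
        0101111
-       0000001
---------------
        0101110

Method 2 - Add two's complement:
Two's complement of 0000001: invert → 1111110, add 1 → 1111111
  0101111
+ 1111111
---------
 10101110  (end carry out of the top bit = 1)
Discarding the end carry: 0101110
Decimal check:
  0101111 = 32 + 8 + 4 + 2 + 1 = 47
  0000001 = 1
  47 - 1 = 46, and 0101110 = 32 + 8 + 4 + 2 = 46 ✓



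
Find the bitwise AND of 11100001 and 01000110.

AND: 1 only when both bits are 1
  11100001
& 01000110
----------
  01000000
Decimal: 225 & 70 = 64



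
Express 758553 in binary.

Using repeated division by 2:
758553 ÷ 2 = 379276 remainder 1
379276 ÷ 2 = 189638 remainder 0
189638 ÷ 2 = 94819 remainder 0
94819 ÷ 2 = 47409 remainder 1
47409 ÷ 2 = 23704 remainder 1
23704 ÷ 2 = 11852 remainder 0
11852 ÷ 2 = 5926 remainder 0
5926 ÷ 2 = 2963 remainder 0
2963 ÷ 2 = 1481 remainder 1
1481 ÷ 2 = 740 remainder 1
740 ÷ 2 = 370 remainder 0
370 ÷ 2 = 185 remainder 0
185 ÷ 2 = 92 remainder 1
92 ÷ 2 = 46 remainder 0
46 ÷ 2 = 23 remainder 0
23 ÷ 2 = 11 remainder 1
11 ÷ 2 = 5 remainder 1
5 ÷ 2 = 2 remainder 1
2 ÷ 2 = 1 remainder 0
1 ÷ 2 = 0 remainder 1
Reading remainders bottom to top: 10111001001100011001



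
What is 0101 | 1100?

OR: 1 when either bit is 1
  0101
| 1100
------
  1101
Decimal: 5 | 12 = 13



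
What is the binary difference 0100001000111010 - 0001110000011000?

Method 1 - Direct subtraction (column by column from the right: bit − bit − borrow-in; if negative, add 2 and borrow 1 from the next column):
borrow: 0111100000000000
        0100001000111010
-       0001110000011000
------------------------
        0010011000100010

Method 2 - Add two's complement:
Two's complement of 0001110000011000: invert → 1110001111100111, add 1 → 1110001111101000
  0100001000111010
+ 1110001111101000
------------------
 10010011000100010  (end carry out of the top bit = 1)
Discarding the end carry: 0010011000100010
Decimal check:
  0100001000111010 = 16384 + 512 + 32 + 16 + 8 + 2 = 16954
  0001110000011000 = 4096 + 2048 + 1024 + 16 + 8 = 7192
  16954 - 7192 = 9762, and 0010011000100010 = 8192 + 1024 + 512 + 32 + 2 = 9762 ✓



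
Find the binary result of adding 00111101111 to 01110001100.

Add column by column from the right: bit + bit + carry-in; write the sum mod 2, carry 1 when the sum is 2 or 3.
carry:  11100011000
        00111101111
+       01110001100
-------------------
       010101111011
(the carry out of the leftmost column, 0, becomes the leading bit)
Decimal check:
  00111101111 = 256 + 128 + 64 + 32 + 8 + 4 + 2 + 1 = 495
  01110001100 = 512 + 256 + 128 + 8 + 4 = 908
  495 + 908 = 1403, and 010101111011 = 1024 + 256 + 64 + 32 + 16 + 8 + 2 + 1 = 1403 ✓



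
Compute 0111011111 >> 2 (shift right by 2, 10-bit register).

Original: 0111011111 (decimal 479)
Shift right by 2 positions
Drop the 2 low bits; fill with zeros on the left
Result: 0001110111 (decimal 119)
Equivalent: 479 >> 2 = 479 ÷ 2^2 = 119



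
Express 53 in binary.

Using repeated division by 2:
53 ÷ 2 = 26 remainder 1
26 ÷ 2 = 13 remainder 0
13 ÷ 2 = 6 remainder 1
6 ÷ 2 = 3 remainder 0
3 ÷ 2 = 1 remainder 1
1 ÷ 2 = 0 remainder 1
Reading remainders bottom to top: 110101



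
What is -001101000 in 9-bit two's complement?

Original: 001101000
Step 1 - Invert all bits: 110010111
Step 2 - Add 1: 110011000
Verification: 001101000 + 110011000 = 1000000000; discarding the end carry (carry out of the top bit) leaves the 9-bit value 000000000, as required for x + (-x)



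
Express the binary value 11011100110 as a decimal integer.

Sum of powers of 2 for each 1-bit:
2^1 + 2^2 + 2^5 + 2^6 + 2^7 + 2^9 + 2^10
= 2 + 4 + 32 + 64 + 128 + 512 + 1024
= 1766



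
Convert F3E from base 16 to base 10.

Expand by place value (powers of 16):
Digit values: F = 15, E = 14
F3E = 15 × 16^2 + 3 × 16^1 + 14 × 16^0
= 15 × 256 + 3 × 16 + 14 × 1
= 3840 + 48 + 14
= 3902



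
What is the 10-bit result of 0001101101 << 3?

Original: 0001101101 (decimal 109)
Shift left by 3 positions
Append 3 zeros on the right
Result: 1101101000 (decimal 872)
Equivalent: 109 << 3 = 109 × 2^3 = 872



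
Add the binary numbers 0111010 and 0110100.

Add column by column from the right: bit + bit + carry-in; write the sum mod 2, carry 1 when the sum is 2 or 3.
carry:  1100000
        0111010
+       0110100
---------------
       01101110
(the carry out of the leftmost column, 0, becomes the leading bit)
Decimal check:
  0111010 = 32 + 16 + 8 + 2 = 58
  0110100 = 32 + 16 + 4 = 52
  58 + 52 = 110, and 01101110 = 64 + 32 + 8 + 4 + 2 = 110 ✓



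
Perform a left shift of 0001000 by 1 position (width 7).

Original: 0001000 (decimal 8)
Shift left by 1 position
Append 1 zero on the right
Result: 0010000 (decimal 16)
Equivalent: 8 << 1 = 8 × 2^1 = 16



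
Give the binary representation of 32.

Using repeated division by 2:
32 ÷ 2 = 16 remainder 0
16 ÷ 2 = 8 remainder 0
8 ÷ 2 = 4 remainder 0
4 ÷ 2 = 2 remainder 0
2 ÷ 2 = 1 remainder 0
1 ÷ 2 = 0 remainder 1
Reading remainders bottom to top: 100000



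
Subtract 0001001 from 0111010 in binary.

Method 1 - Direct subtraction (column by column from the right: bit − bit − borrow-in; if negative, add 2 and borrow 1 from the next column):
borrow: 0000010
        0111010
-       0001001
---------------
        0110001

Method 2 - Add two's complement:
Two's complement of 0001001: invert → 1110110, add 1 → 1110111
  0111010
+ 1110111
---------
 10110001  (end carry out of the top bit = 1)
Discarding the end carry: 0110001
Decimal check:
  0111010 = 32 + 16 + 8 + 2 = 58
  0001001 = 8 + 1 = 9
  58 - 9 = 49, and 0110001 = 32 + 16 + 1 = 49 ✓



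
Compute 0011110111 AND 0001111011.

AND: 1 only when both bits are 1
  0011110111
& 0001111011
------------
  0001110011
Decimal: 247 & 123 = 115



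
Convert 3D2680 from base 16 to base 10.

Expand by place value (powers of 16):
Digit values: D = 13
3D2680 = 3 × 16^5 + 13 × 16^4 + 2 × 16^3 + 6 × 16^2 + 8 × 16^1 + 0 × 16^0
= 3 × 1048576 + 13 × 65536 + 2 × 4096 + 6 × 256 + 8 × 16 + 0 × 1
= 3145728 + 851968 + 8192 + 1536 + 128 + 0
= 4007552



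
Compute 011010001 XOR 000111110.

XOR: 1 when bits differ
  011010001
^ 000111110
-----------
  011101111
Decimal: 209 ^ 62 = 239



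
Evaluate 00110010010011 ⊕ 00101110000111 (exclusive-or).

XOR: 1 when bits differ
  00110010010011
^ 00101110000111
----------------
  00011100010100
Decimal: 3219 ^ 2951 = 1812



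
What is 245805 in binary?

Using repeated division by 2:
245805 ÷ 2 = 122902 remainder 1
122902 ÷ 2 = 61451 remainder 0
61451 ÷ 2 = 30725 remainder 1
30725 ÷ 2 = 15362 remainder 1
15362 ÷ 2 = 7681 remainder 0
7681 ÷ 2 = 3840 remainder 1
3840 ÷ 2 = 1920 remainder 0
1920 ÷ 2 = 960 remainder 0
960 ÷ 2 = 480 remainder 0
480 ÷ 2 = 240 remainder 0
240 ÷ 2 = 120 remainder 0
120 ÷ 2 = 60 remainder 0
60 ÷ 2 = 30 remainder 0
30 ÷ 2 = 15 remainder 0
15 ÷ 2 = 7 remainder 1
7 ÷ 2 = 3 remainder 1
3 ÷ 2 = 1 remainder 1
1 ÷ 2 = 0 remainder 1
Reading remainders bottom to top: 111100000000101101



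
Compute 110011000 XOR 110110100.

XOR: 1 when bits differ
  110011000
^ 110110100
-----------
  000101100
Decimal: 408 ^ 436 = 44



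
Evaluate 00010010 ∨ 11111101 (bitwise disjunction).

OR: 1 when either bit is 1
  00010010
| 11111101
----------
  11111111
Decimal: 18 | 253 = 255



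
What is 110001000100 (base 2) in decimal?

Sum of powers of 2 for each 1-bit:
2^2 + 2^6 + 2^10 + 2^11
= 4 + 64 + 1024 + 2048
= 3140



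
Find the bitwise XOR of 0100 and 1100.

XOR: 1 when bits differ
  0100
^ 1100
------
  1000
Decimal: 4 ^ 12 = 8



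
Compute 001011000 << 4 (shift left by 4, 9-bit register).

Original: 001011000 (decimal 88)
Shift left by 4 positions
Append 4 zeros on the right and drop the 4 high bits that overflow the 9-bit width
Result: 110000000 (decimal 384)
Equivalent: 88 << 4 = 88 × 2^4 = 1408, truncated to 9 bits = 384



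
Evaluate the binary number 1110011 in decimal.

Sum of powers of 2 for each 1-bit:
2^0 + 2^1 + 2^4 + 2^5 + 2^6
= 1 + 2 + 16 + 32 + 64
= 115



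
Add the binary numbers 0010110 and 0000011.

Add column by column from the right: bit + bit + carry-in; write the sum mod 2, carry 1 when the sum is 2 or 3.
carry:  0001100
        0010110
+       0000011
---------------
       00011001
(the carry out of the leftmost column, 0, becomes the leading bit)
Decimal check:
  0010110 = 16 + 4 + 2 = 22
  0000011 = 2 + 1 = 3
  22 + 3 = 25, and 00011001 = 16 + 8 + 1 = 25 ✓



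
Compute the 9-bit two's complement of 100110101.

Original (sign bit 1, negative): 100110101
Step 1 - Invert all bits: 011001010
Step 2 - Add 1: 011001011
Verification: 100110101 + 011001011 = 1000000000; discarding the end carry (carry out of the top bit) leaves the 9-bit value 000000000, as required for x + (-x)



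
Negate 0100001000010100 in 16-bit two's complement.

Original: 0100001000010100
Step 1 - Invert all bits: 1011110111101011
Step 2 - Add 1: 1011110111101100
Verification: 0100001000010100 + 1011110111101100 = 10000000000000000; discarding the end carry (carry out of the top bit) leaves the 16-bit value 0000000000000000, as required for x + (-x)



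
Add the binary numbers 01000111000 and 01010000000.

Add column by column from the right: bit + bit + carry-in; write the sum mod 2, carry 1 when the sum is 2 or 3.
carry:  10000000000
        01000111000
+       01010000000
-------------------
       010010111000
(the carry out of the leftmost column, 0, becomes the leading bit)
Decimal check:
  01000111000 = 512 + 32 + 16 + 8 = 568
  01010000000 = 512 + 128 = 640
  568 + 640 = 1208, and 010010111000 = 1024 + 128 + 32 + 16 + 8 = 1208 ✓



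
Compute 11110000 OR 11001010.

OR: 1 when either bit is 1
  11110000
| 11001010
----------
  11111010
Decimal: 240 | 202 = 250



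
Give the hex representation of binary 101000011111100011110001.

Group into 4-bit nibbles from right:
  1010 = A
  0001 = 1
  1111 = F
  1000 = 8
  1111 = F
  0001 = 1
Result: A1F8F1



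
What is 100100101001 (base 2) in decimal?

Sum of powers of 2 for each 1-bit:
2^0 + 2^3 + 2^5 + 2^8 + 2^11
= 1 + 8 + 32 + 256 + 2048
= 2345



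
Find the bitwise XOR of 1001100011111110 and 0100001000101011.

XOR: 1 when bits differ
  1001100011111110
^ 0100001000101011
------------------
  1101101011010101
Decimal: 39166 ^ 16939 = 56021



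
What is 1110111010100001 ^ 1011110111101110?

XOR: 1 when bits differ
  1110111010100001
^ 1011110111101110
------------------
  0101001101001111
Decimal: 61089 ^ 48622 = 21327



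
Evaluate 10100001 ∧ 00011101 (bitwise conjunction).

AND: 1 only when both bits are 1
  10100001
& 00011101
----------
  00000001
Decimal: 161 & 29 = 1



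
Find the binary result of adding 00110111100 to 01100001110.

Add column by column from the right: bit + bit + carry-in; write the sum mod 2, carry 1 when the sum is 2 or 3.
carry:  11001111000
        00110111100
+       01100001110
-------------------
       010011001010
(the carry out of the leftmost column, 0, becomes the leading bit)
Decimal check:
  00110111100 = 256 + 128 + 32 + 16 + 8 + 4 = 444
  01100001110 = 512 + 256 + 8 + 4 + 2 = 782
  444 + 782 = 1226, and 010011001010 = 1024 + 128 + 64 + 8 + 2 = 1226 ✓



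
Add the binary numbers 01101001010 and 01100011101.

Add column by column from the right: bit + bit + carry-in; write the sum mod 2, carry 1 when the sum is 2 or 3.
carry:  11000110000
        01101001010
+       01100011101
-------------------
       011001100111
(the carry out of the leftmost column, 0, becomes the leading bit)
Decimal check:
  01101001010 = 512 + 256 + 64 + 8 + 2 = 842
  01100011101 = 512 + 256 + 16 + 8 + 4 + 1 = 797
  842 + 797 = 1639, and 011001100111 = 1024 + 512 + 64 + 32 + 4 + 2 + 1 = 1639 ✓



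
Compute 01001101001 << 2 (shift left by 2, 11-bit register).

Original: 01001101001 (decimal 617)
Shift left by 2 positions
Append 2 zeros on the right and drop the 2 high bits that overflow the 11-bit width
Result: 00110100100 (decimal 420)
Equivalent: 617 << 2 = 617 × 2^2 = 2468, truncated to 11 bits = 420



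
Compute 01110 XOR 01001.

XOR: 1 when bits differ
  01110
^ 01001
-------
  00111
Decimal: 14 ^ 9 = 7



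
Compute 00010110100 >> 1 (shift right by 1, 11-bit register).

Original: 00010110100 (decimal 180)
Shift right by 1 position
Drop the 1 low bit; fill with zero on the left
Result: 00001011010 (decimal 90)
Equivalent: 180 >> 1 = 180 ÷ 2^1 = 90



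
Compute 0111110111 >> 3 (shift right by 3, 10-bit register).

Original: 0111110111 (decimal 503)
Shift right by 3 positions
Drop the 3 low bits; fill with zeros on the left
Result: 0000111110 (decimal 62)
Equivalent: 503 >> 3 = 503 ÷ 2^3 = 62



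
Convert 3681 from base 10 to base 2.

Using repeated division by 2:
3681 ÷ 2 = 1840 remainder 1
1840 ÷ 2 = 920 remainder 0
920 ÷ 2 = 460 remainder 0
460 ÷ 2 = 230 remainder 0
230 ÷ 2 = 115 remainder 0
115 ÷ 2 = 57 remainder 1
57 ÷ 2 = 28 remainder 1
28 ÷ 2 = 14 remainder 0
14 ÷ 2 = 7 remainder 0
7 ÷ 2 = 3 remainder 1
3 ÷ 2 = 1 remainder 1
1 ÷ 2 = 0 remainder 1
Reading remainders bottom to top: 111001100001



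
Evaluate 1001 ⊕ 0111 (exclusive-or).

XOR: 1 when bits differ
  1001
^ 0111
------
  1110
Decimal: 9 ^ 7 = 14



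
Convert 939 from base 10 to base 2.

Using repeated division by 2:
939 ÷ 2 = 469 remainder 1
469 ÷ 2 = 234 remainder 1
234 ÷ 2 = 117 remainder 0
117 ÷ 2 = 58 remainder 1
58 ÷ 2 = 29 remainder 0
29 ÷ 2 = 14 remainder 1
14 ÷ 2 = 7 remainder 0
7 ÷ 2 = 3 remainder 1
3 ÷ 2 = 1 remainder 1
1 ÷ 2 = 0 remainder 1
Reading remainders bottom to top: 1110101011



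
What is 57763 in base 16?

Using repeated division by 16 (digits 10–15 are A–F):
57763 ÷ 16 = 3610 remainder 3
3610 ÷ 16 = 225 remainder 10 (A)
225 ÷ 16 = 14 remainder 1
14 ÷ 16 = 0 remainder 14 (E)
Reading remainders bottom to top: E1A3



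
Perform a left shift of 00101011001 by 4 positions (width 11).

Original: 00101011001 (decimal 345)
Shift left by 4 positions
Append 4 zeros on the right and drop the 4 high bits that overflow the 11-bit width
Result: 10110010000 (decimal 1424)
Equivalent: 345 << 4 = 345 × 2^4 = 5520, truncated to 11 bits = 1424



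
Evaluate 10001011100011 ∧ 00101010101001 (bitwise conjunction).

AND: 1 only when both bits are 1
  10001011100011
& 00101010101001
----------------
  00001010100001
Decimal: 8931 & 2729 = 673



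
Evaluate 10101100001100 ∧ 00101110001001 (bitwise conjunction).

AND: 1 only when both bits are 1
  10101100001100
& 00101110001001
----------------
  00101100001000
Decimal: 11020 & 2953 = 2824



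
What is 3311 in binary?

Using repeated division by 2:
3311 ÷ 2 = 1655 remainder 1
1655 ÷ 2 = 827 remainder 1
827 ÷ 2 = 413 remainder 1
413 ÷ 2 = 206 remainder 1
206 ÷ 2 = 103 remainder 0
103 ÷ 2 = 51 remainder 1
51 ÷ 2 = 25 remainder 1
25 ÷ 2 = 12 remainder 1
12 ÷ 2 = 6 remainder 0
6 ÷ 2 = 3 remainder 0
3 ÷ 2 = 1 remainder 1
1 ÷ 2 = 0 remainder 1
Reading remainders bottom to top: 110011101111



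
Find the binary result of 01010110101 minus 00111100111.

Method 1 - Direct subtraction (column by column from the right: bit − bit − borrow-in; if negative, add 2 and borrow 1 from the next column):
borrow: 01110011100
        01010110101
-       00111100111
-------------------
        00011001110

Method 2 - Add two's complement:
Two's complement of 00111100111: invert → 11000011000, add 1 → 11000011001
  01010110101
+ 11000011001
-------------
 100011001110  (end carry out of the top bit = 1)
Discarding the end carry: 00011001110
Decimal check:
  01010110101 = 512 + 128 + 32 + 16 + 4 + 1 = 693
  00111100111 = 256 + 128 + 64 + 32 + 4 + 2 + 1 = 487
  693 - 487 = 206, and 00011001110 = 128 + 64 + 8 + 4 + 2 = 206 ✓



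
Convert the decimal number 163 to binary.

Using repeated division by 2:
163 ÷ 2 = 81 remainder 1
81 ÷ 2 = 40 remainder 1
40 ÷ 2 = 20 remainder 0
20 ÷ 2 = 10 remainder 0
10 ÷ 2 = 5 remainder 0
5 ÷ 2 = 2 remainder 1
2 ÷ 2 = 1 remainder 0
1 ÷ 2 = 0 remainder 1
Reading remainders bottom to top: 10100011



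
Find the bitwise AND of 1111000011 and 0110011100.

AND: 1 only when both bits are 1
  1111000011
& 0110011100
------------
  0110000000
Decimal: 963 & 412 = 384



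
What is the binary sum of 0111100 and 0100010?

Add column by column from the right: bit + bit + carry-in; write the sum mod 2, carry 1 when the sum is 2 or 3.
carry:  1000000
        0111100
+       0100010
---------------
       01011110
(the carry out of the leftmost column, 0, becomes the leading bit)
Decimal check:
  0111100 = 32 + 16 + 8 + 4 = 60
  0100010 = 32 + 2 = 34
  60 + 34 = 94, and 01011110 = 64 + 16 + 8 + 4 + 2 = 94 ✓



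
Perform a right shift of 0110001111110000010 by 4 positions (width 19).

Original: 0110001111110000010 (decimal 204674)
Shift right by 4 positions
Drop the 4 low bits; fill with zeros on the left
Result: 0000011000111111000 (decimal 12792)
Equivalent: 204674 >> 4 = 204674 ÷ 2^4 = 12792



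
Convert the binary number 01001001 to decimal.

Sum of powers of 2 for each 1-bit:
2^0 + 2^3 + 2^6
= 1 + 8 + 64
= 73



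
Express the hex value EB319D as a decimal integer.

Expand by place value (powers of 16):
Digit values: E = 14, B = 11, D = 13
EB319D = 14 × 16^5 + 11 × 16^4 + 3 × 16^3 + 1 × 16^2 + 9 × 16^1 + 13 × 16^0
= 14 × 1048576 + 11 × 65536 + 3 × 4096 + 1 × 256 + 9 × 16 + 13 × 1
= 14680064 + 720896 + 12288 + 256 + 144 + 13
= 15413661



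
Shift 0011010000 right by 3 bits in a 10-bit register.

Original: 0011010000 (decimal 208)
Shift right by 3 positions
Drop the 3 low bits; fill with zeros on the left
Result: 0000011010 (decimal 26)
Equivalent: 208 >> 3 = 208 ÷ 2^3 = 26



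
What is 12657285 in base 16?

Using repeated division by 16 (digits 10–15 are A–F):
12657285 ÷ 16 = 791080 remainder 5
791080 ÷ 16 = 49442 remainder 8
49442 ÷ 16 = 3090 remainder 2
3090 ÷ 16 = 193 remainder 2
193 ÷ 16 = 12 remainder 1
12 ÷ 16 = 0 remainder 12 (C)
Reading remainders bottom to top: C12285



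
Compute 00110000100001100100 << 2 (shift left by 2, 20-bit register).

Original: 00110000100001100100 (decimal 198756)
Shift left by 2 positions
Append 2 zeros on the right
Result: 11000010000110010000 (decimal 795024)
Equivalent: 198756 << 2 = 198756 × 2^2 = 795024



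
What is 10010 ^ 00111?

XOR: 1 when bits differ
  10010
^ 00111
-------
  10101
Decimal: 18 ^ 7 = 21



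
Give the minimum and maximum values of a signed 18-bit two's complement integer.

For 18-bit two's complement:
Minimum: -2^17 = -131072
Maximum: 2^17 - 1 = 131071



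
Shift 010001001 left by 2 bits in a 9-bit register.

Original: 010001001 (decimal 137)
Shift left by 2 positions
Append 2 zeros on the right and drop the 2 high bits that overflow the 9-bit width
Result: 000100100 (decimal 36)
Equivalent: 137 << 2 = 137 × 2^2 = 548, truncated to 9 bits = 36



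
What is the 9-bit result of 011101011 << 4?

Original: 011101011 (decimal 235)
Shift left by 4 positions
Append 4 zeros on the right and drop the 4 high bits that overflow the 9-bit width
Result: 010110000 (decimal 176)
Equivalent: 235 << 4 = 235 × 2^4 = 3760, truncated to 9 bits = 176



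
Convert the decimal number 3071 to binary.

Using repeated division by 2:
3071 ÷ 2 = 1535 remainder 1
1535 ÷ 2 = 767 remainder 1
767 ÷ 2 = 383 remainder 1
383 ÷ 2 = 191 remainder 1
191 ÷ 2 = 95 remainder 1
95 ÷ 2 = 47 remainder 1
47 ÷ 2 = 23 remainder 1
23 ÷ 2 = 11 remainder 1
11 ÷ 2 = 5 remainder 1
5 ÷ 2 = 2 remainder 1
2 ÷ 2 = 1 remainder 0
1 ÷ 2 = 0 remainder 1
Reading remainders bottom to top: 101111111111



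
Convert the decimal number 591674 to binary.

Using repeated division by 2:
591674 ÷ 2 = 295837 remainder 0
295837 ÷ 2 = 147918 remainder 1
147918 ÷ 2 = 73959 remainder 0
73959 ÷ 2 = 36979 remainder 1
36979 ÷ 2 = 18489 remainder 1
18489 ÷ 2 = 9244 remainder 1
9244 ÷ 2 = 4622 remainder 0
4622 ÷ 2 = 2311 remainder 0
2311 ÷ 2 = 1155 remainder 1
1155 ÷ 2 = 577 remainder 1
577 ÷ 2 = 288 remainder 1
288 ÷ 2 = 144 remainder 0
144 ÷ 2 = 72 remainder 0
72 ÷ 2 = 36 remainder 0
36 ÷ 2 = 18 remainder 0
18 ÷ 2 = 9 remainder 0
9 ÷ 2 = 4 remainder 1
4 ÷ 2 = 2 remainder 0
2 ÷ 2 = 1 remainder 0
1 ÷ 2 = 0 remainder 1
Reading remainders bottom to top: 10010000011100111010



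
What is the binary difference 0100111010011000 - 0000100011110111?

Method 1 - Direct subtraction (column by column from the right: bit − bit − borrow-in; if negative, add 2 and borrow 1 from the next column):
borrow: 0000001111001110
        0100111010011000
-       0000100011110111
------------------------
        0100010110100001

Method 2 - Add two's complement:
Two's complement of 0000100011110111: invert → 1111011100001000, add 1 → 1111011100001001
  0100111010011000
+ 1111011100001001
------------------
 10100010110100001  (end carry out of the top bit = 1)
Discarding the end carry: 0100010110100001
Decimal check:
  0100111010011000 = 16384 + 2048 + 1024 + 512 + 128 + 16 + 8 = 20120
  0000100011110111 = 2048 + 128 + 64 + 32 + 16 + 4 + 2 + 1 = 2295
  20120 - 2295 = 17825, and 0100010110100001 = 16384 + 1024 + 256 + 128 + 32 + 1 = 17825 ✓



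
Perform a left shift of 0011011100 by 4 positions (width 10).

Original: 0011011100 (decimal 220)
Shift left by 4 positions
Append 4 zeros on the right and drop the 4 high bits that overflow the 10-bit width
Result: 0111000000 (decimal 448)
Equivalent: 220 << 4 = 220 × 2^4 = 3520, truncated to 10 bits = 448



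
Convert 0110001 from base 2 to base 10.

Sum of powers of 2 for each 1-bit:
2^0 + 2^4 + 2^5
= 1 + 16 + 32
= 49



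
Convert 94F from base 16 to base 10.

Expand by place value (powers of 16):
Digit values: F = 15
94F = 9 × 16^2 + 4 × 16^1 + 15 × 16^0
= 9 × 256 + 4 × 16 + 15 × 1
= 2304 + 64 + 15
= 2383



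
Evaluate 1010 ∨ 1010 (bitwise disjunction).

OR: 1 when either bit is 1
  1010
| 1010
------
  1010
Decimal: 10 | 10 = 10



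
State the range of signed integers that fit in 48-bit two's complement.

For 48-bit two's complement:
Minimum: -2^47 = -140737488355328
Maximum: 2^47 - 1 = 140737488355327



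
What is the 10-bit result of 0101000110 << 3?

Original: 0101000110 (decimal 326)
Shift left by 3 positions
Append 3 zeros on the right and drop the 3 high bits that overflow the 10-bit width
Result: 1000110000 (decimal 560)
Equivalent: 326 << 3 = 326 × 2^3 = 2608, truncated to 10 bits = 560



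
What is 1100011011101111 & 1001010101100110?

AND: 1 only when both bits are 1
  1100011011101111
& 1001010101100110
------------------
  1000010001100110
Decimal: 50927 & 38246 = 33894



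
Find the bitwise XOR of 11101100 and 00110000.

XOR: 1 when bits differ
  11101100
^ 00110000
----------
  11011100
Decimal: 236 ^ 48 = 220



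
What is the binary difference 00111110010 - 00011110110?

Method 1 - Direct subtraction (column by column from the right: bit − bit − borrow-in; if negative, add 2 and borrow 1 from the next column):
borrow: 00111111000
        00111110010
-       00011110110
-------------------
        00011111100

Method 2 - Add two's complement:
Two's complement of 00011110110: invert → 11100001001, add 1 → 11100001010
  00111110010
+ 11100001010
-------------
 100011111100  (end carry out of the top bit = 1)
Discarding the end carry: 00011111100
Decimal check:
  00111110010 = 256 + 128 + 64 + 32 + 16 + 2 = 498
  00011110110 = 128 + 64 + 32 + 16 + 4 + 2 = 246
  498 - 246 = 252, and 00011111100 = 128 + 64 + 32 + 16 + 8 + 4 = 252 ✓



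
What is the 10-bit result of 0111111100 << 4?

Original: 0111111100 (decimal 508)
Shift left by 4 positions
Append 4 zeros on the right and drop the 4 high bits that overflow the 10-bit width
Result: 1111000000 (decimal 960)
Equivalent: 508 << 4 = 508 × 2^4 = 8128, truncated to 10 bits = 960



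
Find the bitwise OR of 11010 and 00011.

OR: 1 when either bit is 1
  11010
| 00011
-------
  11011
Decimal: 26 | 3 = 27



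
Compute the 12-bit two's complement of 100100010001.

Original (sign bit 1, negative): 100100010001
Step 1 - Invert all bits: 011011101110
Step 2 - Add 1: 011011101111
Verification: 100100010001 + 011011101111 = 1000000000000; discarding the end carry (carry out of the top bit) leaves the 12-bit value 000000000000, as required for x + (-x)



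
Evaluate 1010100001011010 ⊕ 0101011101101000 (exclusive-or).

XOR: 1 when bits differ
  1010100001011010
^ 0101011101101000
------------------
  1111111100110010
Decimal: 43098 ^ 22376 = 65330



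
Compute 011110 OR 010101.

OR: 1 when either bit is 1
  011110
| 010101
--------
  011111
Decimal: 30 | 21 = 31



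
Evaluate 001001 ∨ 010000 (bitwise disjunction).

OR: 1 when either bit is 1
  001001
| 010000
--------
  011001
Decimal: 9 | 16 = 25



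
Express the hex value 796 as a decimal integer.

Expand by place value (powers of 16):
796 = 7 × 16^2 + 9 × 16^1 + 6 × 16^0
= 7 × 256 + 9 × 16 + 6 × 1
= 1792 + 144 + 6
= 1942



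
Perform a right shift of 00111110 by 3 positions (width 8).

Original: 00111110 (decimal 62)
Shift right by 3 positions
Drop the 3 low bits; fill with zeros on the left
Result: 00000111 (decimal 7)
Equivalent: 62 >> 3 = 62 ÷ 2^3 = 7

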